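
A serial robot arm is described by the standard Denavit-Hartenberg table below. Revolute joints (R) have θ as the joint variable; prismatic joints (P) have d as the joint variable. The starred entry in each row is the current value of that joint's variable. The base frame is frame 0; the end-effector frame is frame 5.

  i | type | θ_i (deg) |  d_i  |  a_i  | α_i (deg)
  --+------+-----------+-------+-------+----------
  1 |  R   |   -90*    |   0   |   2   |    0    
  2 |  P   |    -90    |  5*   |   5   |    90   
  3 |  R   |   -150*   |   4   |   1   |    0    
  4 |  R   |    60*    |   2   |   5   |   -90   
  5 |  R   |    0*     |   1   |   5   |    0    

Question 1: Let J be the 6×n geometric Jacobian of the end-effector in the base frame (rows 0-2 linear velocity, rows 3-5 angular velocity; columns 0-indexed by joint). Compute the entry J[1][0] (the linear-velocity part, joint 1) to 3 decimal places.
-5.134

axis z_0 = ẑ; lever o_n−o_0 = (-5.1340,4.0000,-5.5000)
cross product → J_v[:, 0] = (-4.0000,-5.1340,0.0000)
J_ω[:, 0] = z_0
entry J[1][0] = -5.1340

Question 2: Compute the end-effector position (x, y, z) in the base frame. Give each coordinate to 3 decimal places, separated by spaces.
-5.134 4.000 -5.500

after link 1: o_1 = (0.0000, -2.0000, 0.0000)
after link 2: o_2 = (-5.0000, -2.0000, 5.0000)
after link 3: o_3 = (-4.1340, 2.0000, 4.5000)
after link 4: o_4 = (-4.1340, 4.0000, -0.5000)
after link 5: o_5 = (-5.1340, 4.0000, -5.5000)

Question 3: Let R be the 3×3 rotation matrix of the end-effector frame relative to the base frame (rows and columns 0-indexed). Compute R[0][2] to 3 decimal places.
End-effector z-axis (col 2 of R) = (-1.0000,-0.0000,-0.0000)
R[0][2] = -1.0000

-1.000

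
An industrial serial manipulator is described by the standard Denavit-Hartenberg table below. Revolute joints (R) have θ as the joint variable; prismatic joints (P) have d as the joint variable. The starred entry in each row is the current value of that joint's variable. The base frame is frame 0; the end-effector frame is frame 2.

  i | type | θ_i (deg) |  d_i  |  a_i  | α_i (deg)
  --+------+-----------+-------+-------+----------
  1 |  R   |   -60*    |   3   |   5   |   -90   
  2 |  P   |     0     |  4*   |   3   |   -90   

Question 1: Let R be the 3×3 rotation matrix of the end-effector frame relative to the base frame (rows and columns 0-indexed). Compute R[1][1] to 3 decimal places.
-0.500

End-effector y-axis (col 1 of R) = (-0.8660,-0.5000,-0.0000)
R[1][1] = -0.5000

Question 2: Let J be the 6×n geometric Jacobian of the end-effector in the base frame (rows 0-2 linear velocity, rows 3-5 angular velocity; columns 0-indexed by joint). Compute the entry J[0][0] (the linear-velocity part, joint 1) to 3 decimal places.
axis z_0 = ẑ; lever o_n−o_0 = (7.4641,-4.9282,3.0000)
cross product → J_v[:, 0] = (4.9282,7.4641,-0.0000)
J_ω[:, 0] = z_0
entry J[0][0] = 4.9282

4.928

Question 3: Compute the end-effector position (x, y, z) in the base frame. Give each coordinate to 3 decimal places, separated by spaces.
after link 1: o_1 = (2.5000, -4.3301, 3.0000)
after link 2: o_2 = (7.4641, -4.9282, 3.0000)

7.464 -4.928 3.000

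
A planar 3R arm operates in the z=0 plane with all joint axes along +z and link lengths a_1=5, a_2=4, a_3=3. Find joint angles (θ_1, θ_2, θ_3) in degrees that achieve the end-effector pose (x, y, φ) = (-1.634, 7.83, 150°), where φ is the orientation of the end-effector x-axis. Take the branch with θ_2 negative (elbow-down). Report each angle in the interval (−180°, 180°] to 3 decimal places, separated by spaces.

120.001 -90.002 120.001

wrist centre = target − a_3·(cos φ, sin φ) = (0.9641, 6.3300)
cos θ_2 = (40.9983−5²−4²)/(2·5·4) = -0.0000; θ_2 = -90.0024° (elbow-down)
β = atan2(6.3300,0.9641) = 81.3402°; ψ = atan2(-4.0000,4.9998) = -38.6607°
θ_1 = β − ψ = 120.0010°
θ_3 = φ − θ_1 − θ_2 = 120.0014° (wrapped to (-180°,180°])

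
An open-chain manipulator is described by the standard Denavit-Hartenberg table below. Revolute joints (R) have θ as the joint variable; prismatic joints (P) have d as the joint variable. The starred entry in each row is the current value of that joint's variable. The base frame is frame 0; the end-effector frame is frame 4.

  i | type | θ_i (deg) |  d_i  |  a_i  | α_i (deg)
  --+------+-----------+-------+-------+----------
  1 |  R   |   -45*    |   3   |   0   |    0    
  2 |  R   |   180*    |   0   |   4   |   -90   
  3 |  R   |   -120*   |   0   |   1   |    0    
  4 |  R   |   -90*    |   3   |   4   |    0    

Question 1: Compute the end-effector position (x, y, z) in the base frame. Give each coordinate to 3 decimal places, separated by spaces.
-2.147 -2.096 1.866

after link 1: o_1 = (0.0000, 0.0000, 3.0000)
after link 2: o_2 = (-2.8284, 2.8284, 3.0000)
after link 3: o_3 = (-2.4749, 2.4749, 3.8660)
after link 4: o_4 = (-2.1467, -2.0959, 1.8660)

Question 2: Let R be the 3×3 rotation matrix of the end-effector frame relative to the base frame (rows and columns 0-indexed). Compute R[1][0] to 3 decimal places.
-0.612

End-effector x-axis (col 0 of R) = (0.6124,-0.6124,-0.5000)
R[1][0] = -0.6124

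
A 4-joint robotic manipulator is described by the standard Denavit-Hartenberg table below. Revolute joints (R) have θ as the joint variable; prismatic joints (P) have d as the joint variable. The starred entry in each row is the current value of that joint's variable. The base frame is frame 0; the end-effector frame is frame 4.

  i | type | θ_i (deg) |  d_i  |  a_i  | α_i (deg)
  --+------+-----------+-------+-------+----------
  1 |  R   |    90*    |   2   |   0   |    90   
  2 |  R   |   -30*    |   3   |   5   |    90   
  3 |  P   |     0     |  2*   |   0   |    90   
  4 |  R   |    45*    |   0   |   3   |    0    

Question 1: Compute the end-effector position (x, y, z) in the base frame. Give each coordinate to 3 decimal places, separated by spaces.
3.000 4.107 -5.130

after link 1: o_1 = (0.0000, 0.0000, 2.0000)
after link 2: o_2 = (3.0000, 4.3301, -0.5000)
after link 3: o_3 = (3.0000, 3.3301, -2.2321)
after link 4: o_4 = (3.0000, 4.1066, -5.1298)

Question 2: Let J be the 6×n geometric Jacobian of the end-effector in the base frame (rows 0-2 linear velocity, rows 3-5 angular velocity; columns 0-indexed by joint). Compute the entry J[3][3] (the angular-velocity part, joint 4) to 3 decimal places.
-1.000

axis z_3 = (-1.0000,0.0000,-0.0000); lever o_n−o_3 = (0.0000,0.7765,-2.8978)
cross product → J_v[:, 3] = (0.0000,-2.8978,-0.7765)
J_ω[:, 3] = z_3
entry J[3][3] = -1.0000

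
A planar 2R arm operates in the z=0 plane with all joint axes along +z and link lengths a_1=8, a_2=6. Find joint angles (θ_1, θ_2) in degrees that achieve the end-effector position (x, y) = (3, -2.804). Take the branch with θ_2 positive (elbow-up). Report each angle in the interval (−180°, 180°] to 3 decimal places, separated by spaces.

cos θ_2 = (16.8624−8²−6²)/(2·8·6) = -0.8660; θ_2 = 149.9990° (elbow-up)
β = atan2(-2.8040,3.0000) = -43.0659°; ψ = atan2(3.0001,2.8039) = 46.9360°
θ_1 = β − ψ = -90.0019°

-90.002 149.999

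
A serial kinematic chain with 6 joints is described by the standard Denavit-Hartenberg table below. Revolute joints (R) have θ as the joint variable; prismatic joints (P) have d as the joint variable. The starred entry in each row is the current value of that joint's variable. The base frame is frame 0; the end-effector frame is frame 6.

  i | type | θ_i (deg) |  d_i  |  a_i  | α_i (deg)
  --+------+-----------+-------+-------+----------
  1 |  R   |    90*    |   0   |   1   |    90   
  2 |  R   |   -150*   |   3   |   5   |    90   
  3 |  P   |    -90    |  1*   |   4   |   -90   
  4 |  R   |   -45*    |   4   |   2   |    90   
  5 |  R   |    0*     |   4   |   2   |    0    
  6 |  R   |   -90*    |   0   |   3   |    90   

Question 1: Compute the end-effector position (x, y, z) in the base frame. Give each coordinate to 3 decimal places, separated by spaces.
-1.000 -7.525 2.765

after link 1: o_1 = (0.0000, 1.0000, 0.0000)
after link 2: o_2 = (3.0000, -3.3301, -2.5000)
after link 3: o_3 = (-1.0000, -3.8301, -1.6340)
after link 4: o_4 = (-2.4142, -8.0013, -2.4092)
after link 5: o_5 = (-1.0000, -10.1227, 1.2650)
after link 6: o_6 = (-1.0000, -7.5246, 2.7650)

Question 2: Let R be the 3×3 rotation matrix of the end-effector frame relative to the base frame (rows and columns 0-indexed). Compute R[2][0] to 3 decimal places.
End-effector x-axis (col 0 of R) = (-0.0000,0.8660,0.5000)
R[2][0] = 0.5000

0.500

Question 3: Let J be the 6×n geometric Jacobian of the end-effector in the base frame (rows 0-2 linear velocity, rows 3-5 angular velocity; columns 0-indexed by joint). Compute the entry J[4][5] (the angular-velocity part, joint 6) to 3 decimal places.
-0.354

axis z_5 = (0.7071,-0.3536,0.6124); lever o_n−o_5 = (-0.0000,2.5981,1.5000)
cross product → J_v[:, 5] = (-2.1213,-1.0607,1.8371)
J_ω[:, 5] = z_5
entry J[4][5] = -0.3536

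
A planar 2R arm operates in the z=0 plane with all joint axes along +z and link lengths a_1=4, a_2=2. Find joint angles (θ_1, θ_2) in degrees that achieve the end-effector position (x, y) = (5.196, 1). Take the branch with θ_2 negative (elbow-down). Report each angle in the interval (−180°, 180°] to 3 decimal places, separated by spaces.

cos θ_2 = (27.9984−4²−2²)/(2·4·2) = 0.4999; θ_2 = -60.0065° (elbow-down)
β = atan2(1.0000,5.1960) = 10.8937°; ψ = atan2(-1.7322,4.9998) = -19.1085°
θ_1 = β − ψ = 30.0022°

30.002 -60.007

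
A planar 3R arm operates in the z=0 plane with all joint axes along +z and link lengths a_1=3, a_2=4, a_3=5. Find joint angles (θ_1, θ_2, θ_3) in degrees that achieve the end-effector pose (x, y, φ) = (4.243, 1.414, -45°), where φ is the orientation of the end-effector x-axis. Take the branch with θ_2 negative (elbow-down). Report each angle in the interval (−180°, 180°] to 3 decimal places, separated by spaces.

wrist centre = target − a_3·(cos φ, sin φ) = (0.7075, 4.9495)
cos θ_2 = (24.9984−3²−4²)/(2·3·4) = -0.0001; θ_2 = -90.0038° (elbow-down)
β = atan2(4.9495,0.7075) = 81.8655°; ψ = atan2(-4.0000,2.9997) = -53.1326°
θ_1 = β − ψ = 134.9980°
θ_3 = φ − θ_1 − θ_2 = -89.9942° (wrapped to (-180°,180°])

134.998 -90.004 -89.994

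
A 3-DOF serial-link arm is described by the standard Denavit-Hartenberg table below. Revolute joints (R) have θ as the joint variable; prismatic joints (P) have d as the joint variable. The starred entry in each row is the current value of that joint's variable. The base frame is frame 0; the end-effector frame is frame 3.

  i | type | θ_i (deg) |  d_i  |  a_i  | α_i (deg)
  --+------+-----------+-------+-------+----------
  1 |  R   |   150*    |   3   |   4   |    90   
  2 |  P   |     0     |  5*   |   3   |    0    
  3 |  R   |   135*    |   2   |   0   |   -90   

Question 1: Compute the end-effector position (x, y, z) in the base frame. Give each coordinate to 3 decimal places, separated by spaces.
-2.562 9.562 3.000

after link 1: o_1 = (-3.4641, 2.0000, 3.0000)
after link 2: o_2 = (-3.5622, 7.8301, 3.0000)
after link 3: o_3 = (-2.5622, 9.5622, 3.0000)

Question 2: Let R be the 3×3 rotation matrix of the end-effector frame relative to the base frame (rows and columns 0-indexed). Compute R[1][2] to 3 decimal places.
End-effector z-axis (col 2 of R) = (0.6124,-0.3536,-0.7071)
R[1][2] = -0.3536

-0.354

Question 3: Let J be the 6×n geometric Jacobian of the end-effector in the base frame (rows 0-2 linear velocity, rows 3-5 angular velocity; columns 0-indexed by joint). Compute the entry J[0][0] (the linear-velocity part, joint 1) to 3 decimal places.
-9.562

axis z_0 = ẑ; lever o_n−o_0 = (-2.5622,9.5622,3.0000)
cross product → J_v[:, 0] = (-9.5622,-2.5622,0.0000)
J_ω[:, 0] = z_0
entry J[0][0] = -9.5622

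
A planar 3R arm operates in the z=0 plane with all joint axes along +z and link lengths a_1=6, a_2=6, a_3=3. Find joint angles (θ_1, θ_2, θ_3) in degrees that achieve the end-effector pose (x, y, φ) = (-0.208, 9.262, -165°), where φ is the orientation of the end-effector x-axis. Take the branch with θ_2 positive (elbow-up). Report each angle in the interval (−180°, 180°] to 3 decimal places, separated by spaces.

wrist centre = target − a_3·(cos φ, sin φ) = (2.6898, 10.0385)
cos θ_2 = (108.0055−6²−6²)/(2·6·6) = 0.5001; θ_2 = 59.9949° (elbow-up)
β = atan2(10.0385,2.6898) = 75.0001°; ψ = atan2(5.1959,9.0005) = 29.9975°
θ_1 = β − ψ = 45.0026°
θ_3 = φ − θ_1 − θ_2 = 90.0024° (wrapped to (-180°,180°])

45.003 59.995 90.002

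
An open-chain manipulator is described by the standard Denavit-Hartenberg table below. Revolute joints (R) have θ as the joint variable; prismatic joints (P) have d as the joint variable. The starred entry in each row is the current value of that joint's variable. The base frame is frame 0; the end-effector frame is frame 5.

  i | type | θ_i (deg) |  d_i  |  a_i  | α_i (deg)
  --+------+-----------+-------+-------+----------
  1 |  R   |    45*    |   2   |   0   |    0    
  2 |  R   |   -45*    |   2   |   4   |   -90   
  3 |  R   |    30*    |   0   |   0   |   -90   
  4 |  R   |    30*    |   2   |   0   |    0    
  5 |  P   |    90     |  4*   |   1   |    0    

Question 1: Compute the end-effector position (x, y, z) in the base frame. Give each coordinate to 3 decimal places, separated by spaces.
after link 1: o_1 = (0.0000, 0.0000, 2.0000)
after link 2: o_2 = (4.0000, 0.0000, 4.0000)
after link 3: o_3 = (4.0000, 0.0000, 4.0000)
after link 4: o_4 = (3.0000, 0.0000, 2.2679)
after link 5: o_5 = (0.5670, -0.8660, -0.9462)

0.567 -0.866 -0.946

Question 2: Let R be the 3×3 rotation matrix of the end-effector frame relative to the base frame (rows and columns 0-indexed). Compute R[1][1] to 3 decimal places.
0.500

End-effector y-axis (col 1 of R) = (-0.7500,0.5000,0.4330)
R[1][1] = 0.5000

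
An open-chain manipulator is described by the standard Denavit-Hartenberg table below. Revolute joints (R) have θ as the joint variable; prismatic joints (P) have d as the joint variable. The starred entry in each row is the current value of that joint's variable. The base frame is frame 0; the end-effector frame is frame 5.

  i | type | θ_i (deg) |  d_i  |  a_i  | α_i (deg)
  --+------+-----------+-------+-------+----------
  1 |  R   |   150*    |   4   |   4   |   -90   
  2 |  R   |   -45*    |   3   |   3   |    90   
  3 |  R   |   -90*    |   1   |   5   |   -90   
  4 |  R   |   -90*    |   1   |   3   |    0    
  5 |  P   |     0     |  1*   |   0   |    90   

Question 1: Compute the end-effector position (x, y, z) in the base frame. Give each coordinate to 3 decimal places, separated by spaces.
after link 1: o_1 = (-3.4641, 2.0000, 4.0000)
after link 2: o_2 = (-6.8012, 0.4626, 6.1213)
after link 3: o_3 = (-3.6888, 4.4392, 6.8284)
after link 4: o_4 = (-2.4641, 3.7321, 9.6569)
after link 5: o_5 = (-3.0765, 4.0856, 10.3640)

-3.076 4.086 10.364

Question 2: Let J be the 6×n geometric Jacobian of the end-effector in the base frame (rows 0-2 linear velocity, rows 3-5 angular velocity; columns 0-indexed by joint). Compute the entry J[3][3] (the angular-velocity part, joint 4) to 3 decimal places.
axis z_3 = (-0.6124,0.3536,0.7071); lever o_n−o_3 = (0.6124,-0.3536,3.5355)
cross product → J_v[:, 3] = (1.5000,2.5981,-0.0000)
J_ω[:, 3] = z_3
entry J[3][3] = -0.6124

-0.612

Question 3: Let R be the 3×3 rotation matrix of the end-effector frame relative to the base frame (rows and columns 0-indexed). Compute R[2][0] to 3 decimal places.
0.707

End-effector x-axis (col 0 of R) = (0.6124,-0.3536,0.7071)
R[2][0] = 0.7071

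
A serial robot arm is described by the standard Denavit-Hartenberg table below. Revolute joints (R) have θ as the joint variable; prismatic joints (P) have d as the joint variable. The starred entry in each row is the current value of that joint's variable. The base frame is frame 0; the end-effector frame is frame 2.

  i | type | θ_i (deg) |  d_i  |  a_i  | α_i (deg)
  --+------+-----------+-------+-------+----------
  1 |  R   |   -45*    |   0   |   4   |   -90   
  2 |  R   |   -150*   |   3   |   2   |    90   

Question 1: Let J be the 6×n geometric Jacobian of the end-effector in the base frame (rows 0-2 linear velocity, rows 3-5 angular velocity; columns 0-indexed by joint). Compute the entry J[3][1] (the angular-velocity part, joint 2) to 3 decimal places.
axis z_1 = (0.7071,0.7071,0.0000); lever o_n−o_1 = (0.8966,3.3461,1.0000)
cross product → J_v[:, 1] = (0.7071,-0.7071,1.7321)
J_ω[:, 1] = z_1
entry J[3][1] = 0.7071

0.707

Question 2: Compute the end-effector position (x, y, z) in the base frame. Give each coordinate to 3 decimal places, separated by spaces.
3.725 0.518 1.000

after link 1: o_1 = (2.8284, -2.8284, 0.0000)
after link 2: o_2 = (3.7250, 0.5176, 1.0000)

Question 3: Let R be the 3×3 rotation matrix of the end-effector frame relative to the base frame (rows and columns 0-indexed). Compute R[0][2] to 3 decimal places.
-0.354

End-effector z-axis (col 2 of R) = (-0.3536,0.3536,-0.8660)
R[0][2] = -0.3536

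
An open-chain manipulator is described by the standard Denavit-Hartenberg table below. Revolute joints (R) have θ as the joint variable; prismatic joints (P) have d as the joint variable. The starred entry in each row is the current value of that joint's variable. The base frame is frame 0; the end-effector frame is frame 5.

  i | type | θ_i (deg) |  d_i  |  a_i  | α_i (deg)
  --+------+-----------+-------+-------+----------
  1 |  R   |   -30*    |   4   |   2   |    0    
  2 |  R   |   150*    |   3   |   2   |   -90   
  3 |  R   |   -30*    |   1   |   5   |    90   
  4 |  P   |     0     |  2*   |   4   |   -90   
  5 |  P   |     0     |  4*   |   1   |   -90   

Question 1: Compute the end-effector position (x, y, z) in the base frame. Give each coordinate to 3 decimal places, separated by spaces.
after link 1: o_1 = (1.7321, -1.0000, 4.0000)
after link 2: o_2 = (0.7321, 0.7321, 7.0000)
after link 3: o_3 = (-2.2990, 3.9821, 9.5000)
after link 4: o_4 = (-3.5311, 6.1160, 13.2321)
after link 5: o_5 = (-7.4282, 4.8660, 13.7321)

-7.428 4.866 13.732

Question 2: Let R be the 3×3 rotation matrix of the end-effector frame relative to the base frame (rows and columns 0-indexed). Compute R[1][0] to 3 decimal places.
End-effector x-axis (col 0 of R) = (-0.4330,0.7500,0.5000)
R[1][0] = 0.7500

0.750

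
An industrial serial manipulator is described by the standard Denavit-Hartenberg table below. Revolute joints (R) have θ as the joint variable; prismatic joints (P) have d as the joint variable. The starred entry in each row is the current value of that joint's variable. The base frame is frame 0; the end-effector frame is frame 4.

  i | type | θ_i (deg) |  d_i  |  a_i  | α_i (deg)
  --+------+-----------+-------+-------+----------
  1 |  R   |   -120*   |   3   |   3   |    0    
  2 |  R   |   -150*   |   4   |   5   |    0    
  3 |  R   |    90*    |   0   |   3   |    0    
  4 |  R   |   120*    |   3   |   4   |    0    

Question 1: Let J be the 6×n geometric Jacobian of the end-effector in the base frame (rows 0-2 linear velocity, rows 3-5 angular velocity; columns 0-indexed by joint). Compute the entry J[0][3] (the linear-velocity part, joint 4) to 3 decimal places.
axis z_3 = (0.0000,0.0000,1.0000); lever o_n−o_3 = (2.0000,-3.4641,3.0000)
cross product → J_v[:, 3] = (3.4641,2.0000,-0.0000)
J_ω[:, 3] = z_3
entry J[0][3] = 3.4641

3.464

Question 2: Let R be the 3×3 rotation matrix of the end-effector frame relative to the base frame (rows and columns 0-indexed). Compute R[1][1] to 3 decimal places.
End-effector y-axis (col 1 of R) = (0.8660,0.5000,0.0000)
R[1][1] = 0.5000

0.500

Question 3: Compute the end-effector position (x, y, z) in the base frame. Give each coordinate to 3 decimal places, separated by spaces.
after link 1: o_1 = (-1.5000, -2.5981, 3.0000)
after link 2: o_2 = (-1.5000, 2.4019, 7.0000)
after link 3: o_3 = (-4.5000, 2.4019, 7.0000)
after link 4: o_4 = (-2.5000, -1.0622, 10.0000)

-2.500 -1.062 10.000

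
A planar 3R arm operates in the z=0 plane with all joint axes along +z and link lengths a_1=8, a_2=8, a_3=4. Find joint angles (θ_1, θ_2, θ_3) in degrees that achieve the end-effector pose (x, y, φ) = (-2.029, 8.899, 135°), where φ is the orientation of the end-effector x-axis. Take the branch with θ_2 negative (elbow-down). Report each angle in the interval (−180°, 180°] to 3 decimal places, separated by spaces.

149.998 -135.000 120.002

wrist centre = target − a_3·(cos φ, sin φ) = (0.7994, 6.0706)
cos θ_2 = (37.4909−8²−8²)/(2·8·8) = -0.7071; θ_2 = -134.9996° (elbow-down)
β = atan2(6.0706,0.7994) = 82.4979°; ψ = atan2(-5.6569,2.3432) = -67.4998°
θ_1 = β − ψ = 149.9978°
θ_3 = φ − θ_1 − θ_2 = 120.0019° (wrapped to (-180°,180°])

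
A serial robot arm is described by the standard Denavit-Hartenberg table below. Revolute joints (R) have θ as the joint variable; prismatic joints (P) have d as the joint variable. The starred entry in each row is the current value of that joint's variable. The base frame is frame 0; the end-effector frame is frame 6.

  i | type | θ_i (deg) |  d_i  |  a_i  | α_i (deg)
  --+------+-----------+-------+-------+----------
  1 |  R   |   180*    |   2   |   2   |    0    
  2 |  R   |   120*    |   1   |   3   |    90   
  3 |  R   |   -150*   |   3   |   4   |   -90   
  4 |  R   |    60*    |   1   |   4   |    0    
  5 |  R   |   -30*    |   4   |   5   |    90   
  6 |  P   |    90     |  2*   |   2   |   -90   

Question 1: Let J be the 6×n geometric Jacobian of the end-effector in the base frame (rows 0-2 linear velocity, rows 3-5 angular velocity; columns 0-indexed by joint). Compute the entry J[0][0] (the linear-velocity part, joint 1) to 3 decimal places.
axis z_0 = ẑ; lever o_n−o_0 = (-2.5891,3.4845,-8.7272)
cross product → J_v[:, 0] = (-3.4845,-2.5891,0.0000)
J_ω[:, 0] = z_0
entry J[0][0] = -3.4845

-3.484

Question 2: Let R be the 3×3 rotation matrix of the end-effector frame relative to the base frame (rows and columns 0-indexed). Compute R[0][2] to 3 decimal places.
-0.058

End-effector z-axis (col 2 of R) = (-0.0580,-0.8995,0.4330)
R[0][2] = -0.0580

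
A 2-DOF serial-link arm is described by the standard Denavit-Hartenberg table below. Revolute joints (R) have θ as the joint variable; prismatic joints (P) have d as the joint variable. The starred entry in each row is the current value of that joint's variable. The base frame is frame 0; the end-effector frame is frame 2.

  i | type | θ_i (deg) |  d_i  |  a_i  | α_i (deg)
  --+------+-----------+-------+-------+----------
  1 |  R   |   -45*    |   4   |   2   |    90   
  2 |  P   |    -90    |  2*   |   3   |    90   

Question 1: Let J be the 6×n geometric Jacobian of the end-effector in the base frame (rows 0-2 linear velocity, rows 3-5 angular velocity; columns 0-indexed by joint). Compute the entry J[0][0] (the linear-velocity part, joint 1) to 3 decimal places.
axis z_0 = ẑ; lever o_n−o_0 = (0.0000,-2.8284,1.0000)
cross product → J_v[:, 0] = (2.8284,0.0000,-0.0000)
J_ω[:, 0] = z_0
entry J[0][0] = 2.8284

2.828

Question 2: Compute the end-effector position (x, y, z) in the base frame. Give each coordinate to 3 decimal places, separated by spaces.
0.000 -2.828 1.000

after link 1: o_1 = (1.4142, -1.4142, 4.0000)
after link 2: o_2 = (0.0000, -2.8284, 1.0000)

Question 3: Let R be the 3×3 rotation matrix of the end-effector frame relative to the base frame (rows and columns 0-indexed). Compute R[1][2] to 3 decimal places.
End-effector z-axis (col 2 of R) = (-0.7071,0.7071,-0.0000)
R[1][2] = 0.7071

0.707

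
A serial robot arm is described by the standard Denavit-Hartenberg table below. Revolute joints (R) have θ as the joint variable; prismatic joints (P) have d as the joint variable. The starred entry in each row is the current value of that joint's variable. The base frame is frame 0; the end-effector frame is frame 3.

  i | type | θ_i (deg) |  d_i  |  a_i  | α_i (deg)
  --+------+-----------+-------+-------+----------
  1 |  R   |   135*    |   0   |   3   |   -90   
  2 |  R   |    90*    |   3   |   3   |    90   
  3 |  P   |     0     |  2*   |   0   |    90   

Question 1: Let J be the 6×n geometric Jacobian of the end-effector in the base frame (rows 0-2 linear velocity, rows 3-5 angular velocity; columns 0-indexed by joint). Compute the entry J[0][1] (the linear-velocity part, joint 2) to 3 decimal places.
axis z_1 = (-0.7071,-0.7071,0.0000); lever o_n−o_1 = (-3.5355,-0.7071,-3.0000)
cross product → J_v[:, 1] = (2.1213,-2.1213,-2.0000)
J_ω[:, 1] = z_1
entry J[0][1] = 2.1213

2.121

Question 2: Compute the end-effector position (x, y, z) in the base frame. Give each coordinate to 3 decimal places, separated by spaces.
after link 1: o_1 = (-2.1213, 2.1213, 0.0000)
after link 2: o_2 = (-4.2426, 0.0000, -3.0000)
after link 3: o_3 = (-5.6569, 1.4142, -3.0000)

-5.657 1.414 -3.000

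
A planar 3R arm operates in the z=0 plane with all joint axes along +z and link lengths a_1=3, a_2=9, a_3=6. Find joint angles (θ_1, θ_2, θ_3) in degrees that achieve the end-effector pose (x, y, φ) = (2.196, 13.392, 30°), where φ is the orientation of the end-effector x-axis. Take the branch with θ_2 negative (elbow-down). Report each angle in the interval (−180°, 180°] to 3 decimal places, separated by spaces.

wrist centre = target − a_3·(cos φ, sin φ) = (-3.0002, 10.3920)
cos θ_2 = (116.9946−3²−9²)/(2·3·9) = 0.4999; θ_2 = -60.0066° (elbow-down)
β = atan2(10.3920,-3.0002) = 106.1033°; ψ = atan2(-7.7948,7.4991) = -46.1075°
θ_1 = β − ψ = 152.2108°
θ_3 = φ − θ_1 − θ_2 = -62.2042° (wrapped to (-180°,180°])

152.211 -60.007 -62.204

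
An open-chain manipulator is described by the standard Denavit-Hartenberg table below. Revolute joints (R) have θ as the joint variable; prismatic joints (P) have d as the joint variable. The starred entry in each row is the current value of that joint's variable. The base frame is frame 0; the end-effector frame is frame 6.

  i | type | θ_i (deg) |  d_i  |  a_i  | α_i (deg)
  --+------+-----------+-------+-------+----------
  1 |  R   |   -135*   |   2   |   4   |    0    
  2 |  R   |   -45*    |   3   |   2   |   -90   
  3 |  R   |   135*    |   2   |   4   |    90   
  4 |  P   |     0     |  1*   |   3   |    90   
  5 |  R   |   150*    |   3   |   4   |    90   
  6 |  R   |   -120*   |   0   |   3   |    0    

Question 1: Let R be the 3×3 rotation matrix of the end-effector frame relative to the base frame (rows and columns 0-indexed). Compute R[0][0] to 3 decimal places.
0.483

End-effector x-axis (col 0 of R) = (0.4830,-0.8660,-0.1294)
R[0][0] = 0.4830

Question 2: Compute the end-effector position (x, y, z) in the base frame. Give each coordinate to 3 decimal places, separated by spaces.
-3.001 -4.427 -0.010

after link 1: o_1 = (-2.8284, -2.8284, 2.0000)
after link 2: o_2 = (-4.8284, -2.8284, 5.0000)
after link 3: o_3 = (-2.0000, -4.8284, 2.1716)
after link 4: o_4 = (-0.5858, -4.8284, -0.6569)
after link 5: o_5 = (-4.4495, -1.8284, 0.3784)
after link 6: o_6 = (-3.0006, -4.4265, -0.0098)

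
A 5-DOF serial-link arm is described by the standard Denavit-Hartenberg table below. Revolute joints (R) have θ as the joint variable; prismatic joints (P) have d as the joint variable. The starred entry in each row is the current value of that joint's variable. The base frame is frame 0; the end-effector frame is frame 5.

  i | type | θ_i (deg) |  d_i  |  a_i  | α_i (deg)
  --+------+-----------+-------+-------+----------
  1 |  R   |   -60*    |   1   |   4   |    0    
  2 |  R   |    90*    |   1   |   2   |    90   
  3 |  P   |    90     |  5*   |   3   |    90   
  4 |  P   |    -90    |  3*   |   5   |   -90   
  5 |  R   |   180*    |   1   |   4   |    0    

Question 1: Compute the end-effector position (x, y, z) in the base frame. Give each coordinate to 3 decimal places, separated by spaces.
after link 1: o_1 = (2.0000, -3.4641, 1.0000)
after link 2: o_2 = (3.7321, -2.4641, 2.0000)
after link 3: o_3 = (6.2321, -6.7942, 5.0000)
after link 4: o_4 = (6.3301, -0.9641, 5.0000)
after link 5: o_5 = (8.3301, -4.4282, 6.0000)

8.330 -4.428 6.000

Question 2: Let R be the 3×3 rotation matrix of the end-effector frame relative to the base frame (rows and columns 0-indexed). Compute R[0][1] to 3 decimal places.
End-effector y-axis (col 1 of R) = (0.8660,0.5000,-0.0000)
R[0][1] = 0.8660

0.866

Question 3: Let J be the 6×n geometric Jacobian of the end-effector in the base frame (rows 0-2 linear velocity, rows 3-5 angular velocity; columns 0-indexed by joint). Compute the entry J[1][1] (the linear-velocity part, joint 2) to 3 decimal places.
6.330

axis z_1 = (0.0000,0.0000,1.0000); lever o_n−o_1 = (6.3301,-0.9641,5.0000)
cross product → J_v[:, 1] = (0.9641,6.3301,-0.0000)
J_ω[:, 1] = z_1
entry J[1][1] = 6.3301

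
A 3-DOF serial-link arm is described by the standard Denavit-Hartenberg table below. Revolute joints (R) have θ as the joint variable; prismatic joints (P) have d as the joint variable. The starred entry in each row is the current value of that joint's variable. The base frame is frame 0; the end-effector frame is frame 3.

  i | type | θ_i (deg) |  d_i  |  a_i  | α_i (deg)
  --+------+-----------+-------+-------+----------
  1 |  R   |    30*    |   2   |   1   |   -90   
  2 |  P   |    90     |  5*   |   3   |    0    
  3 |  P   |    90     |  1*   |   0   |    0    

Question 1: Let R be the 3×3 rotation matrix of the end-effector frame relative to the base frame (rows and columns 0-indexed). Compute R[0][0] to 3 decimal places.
-0.866

End-effector x-axis (col 0 of R) = (-0.8660,-0.5000,-0.0000)
R[0][0] = -0.8660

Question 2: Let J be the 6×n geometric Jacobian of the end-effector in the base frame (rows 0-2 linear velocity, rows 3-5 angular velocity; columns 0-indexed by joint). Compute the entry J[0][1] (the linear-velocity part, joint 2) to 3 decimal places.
-0.500

prismatic axis z_1 = (-0.5000,0.8660,0.0000)
J_v[:, 1] = z_1; J_ω[:, 1] = (0,0,0)
entry J[0][1] = -0.5000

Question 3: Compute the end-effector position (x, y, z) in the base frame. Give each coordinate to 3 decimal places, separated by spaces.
after link 1: o_1 = (0.8660, 0.5000, 2.0000)
after link 2: o_2 = (-1.6340, 4.8301, -1.0000)
after link 3: o_3 = (-2.1340, 5.6962, -1.0000)

-2.134 5.696 -1.000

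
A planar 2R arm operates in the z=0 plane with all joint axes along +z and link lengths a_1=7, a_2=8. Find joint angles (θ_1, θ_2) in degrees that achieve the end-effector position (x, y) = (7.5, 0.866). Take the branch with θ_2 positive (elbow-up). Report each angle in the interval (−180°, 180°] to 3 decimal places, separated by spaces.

cos θ_2 = (57.0000−7²−8²)/(2·7·8) = -0.5000; θ_2 = 120.0000° (elbow-up)
β = atan2(0.8660,7.5000) = 6.5866°; ψ = atan2(6.9282,3.0000) = 66.5868°
θ_1 = β − ψ = -60.0002°

-60.000 120.000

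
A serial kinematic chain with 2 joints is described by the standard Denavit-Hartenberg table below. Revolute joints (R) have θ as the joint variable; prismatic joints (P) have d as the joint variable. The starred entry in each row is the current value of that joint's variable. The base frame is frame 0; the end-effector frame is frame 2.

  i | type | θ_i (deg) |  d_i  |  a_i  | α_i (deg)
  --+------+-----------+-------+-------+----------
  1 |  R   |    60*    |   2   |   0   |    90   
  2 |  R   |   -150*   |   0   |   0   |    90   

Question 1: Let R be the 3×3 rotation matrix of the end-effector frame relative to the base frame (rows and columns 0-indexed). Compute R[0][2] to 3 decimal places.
-0.250

End-effector z-axis (col 2 of R) = (-0.2500,-0.4330,0.8660)
R[0][2] = -0.2500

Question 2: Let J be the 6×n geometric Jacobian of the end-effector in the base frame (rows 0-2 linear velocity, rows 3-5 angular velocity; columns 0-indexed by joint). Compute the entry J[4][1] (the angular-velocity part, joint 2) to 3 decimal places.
axis z_1 = (0.8660,-0.5000,0.0000); lever o_n−o_1 = (0.0000,0.0000,0.0000)
cross product → J_v[:, 1] = (-0.0000,0.0000,0.0000)
J_ω[:, 1] = z_1
entry J[4][1] = -0.5000

-0.500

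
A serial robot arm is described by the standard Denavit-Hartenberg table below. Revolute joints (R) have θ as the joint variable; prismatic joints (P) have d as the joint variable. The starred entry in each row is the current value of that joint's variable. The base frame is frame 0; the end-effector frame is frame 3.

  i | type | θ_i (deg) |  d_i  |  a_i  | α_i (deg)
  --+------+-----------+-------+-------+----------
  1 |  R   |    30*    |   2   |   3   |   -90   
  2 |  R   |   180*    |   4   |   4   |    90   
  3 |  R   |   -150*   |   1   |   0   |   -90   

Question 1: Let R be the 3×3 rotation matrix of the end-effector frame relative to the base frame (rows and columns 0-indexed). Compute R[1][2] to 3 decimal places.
End-effector z-axis (col 2 of R) = (0.0000,-1.0000,-0.0000)
R[1][2] = -1.0000

-1.000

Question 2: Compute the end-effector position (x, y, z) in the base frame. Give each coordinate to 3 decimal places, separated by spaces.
-2.866 2.964 1.000

after link 1: o_1 = (2.5981, 1.5000, 2.0000)
after link 2: o_2 = (-2.8660, 2.9641, 2.0000)
after link 3: o_3 = (-2.8660, 2.9641, 1.0000)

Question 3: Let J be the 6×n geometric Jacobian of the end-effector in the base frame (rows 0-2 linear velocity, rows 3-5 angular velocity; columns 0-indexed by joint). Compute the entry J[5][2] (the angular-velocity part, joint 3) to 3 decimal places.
-1.000

axis z_2 = (0.0000,0.0000,-1.0000); lever o_n−o_2 = (0.0000,0.0000,-1.0000)
cross product → J_v[:, 2] = (-0.0000,0.0000,0.0000)
J_ω[:, 2] = z_2
entry J[5][2] = -1.0000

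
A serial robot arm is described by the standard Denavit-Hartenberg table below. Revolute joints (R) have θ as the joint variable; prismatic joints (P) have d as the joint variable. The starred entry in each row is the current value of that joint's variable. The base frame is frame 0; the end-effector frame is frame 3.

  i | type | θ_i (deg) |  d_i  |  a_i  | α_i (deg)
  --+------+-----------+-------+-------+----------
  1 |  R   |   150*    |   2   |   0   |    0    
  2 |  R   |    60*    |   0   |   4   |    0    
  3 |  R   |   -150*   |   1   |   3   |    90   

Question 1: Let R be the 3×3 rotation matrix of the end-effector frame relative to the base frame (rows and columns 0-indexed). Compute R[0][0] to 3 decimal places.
End-effector x-axis (col 0 of R) = (0.5000,0.8660,0.0000)
R[0][0] = 0.5000

0.500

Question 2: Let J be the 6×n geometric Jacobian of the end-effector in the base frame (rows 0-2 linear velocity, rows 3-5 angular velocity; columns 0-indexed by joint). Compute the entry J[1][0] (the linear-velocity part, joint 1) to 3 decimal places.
-1.964

axis z_0 = ẑ; lever o_n−o_0 = (-1.9641,0.5981,3.0000)
cross product → J_v[:, 0] = (-0.5981,-1.9641,0.0000)
J_ω[:, 0] = z_0
entry J[1][0] = -1.9641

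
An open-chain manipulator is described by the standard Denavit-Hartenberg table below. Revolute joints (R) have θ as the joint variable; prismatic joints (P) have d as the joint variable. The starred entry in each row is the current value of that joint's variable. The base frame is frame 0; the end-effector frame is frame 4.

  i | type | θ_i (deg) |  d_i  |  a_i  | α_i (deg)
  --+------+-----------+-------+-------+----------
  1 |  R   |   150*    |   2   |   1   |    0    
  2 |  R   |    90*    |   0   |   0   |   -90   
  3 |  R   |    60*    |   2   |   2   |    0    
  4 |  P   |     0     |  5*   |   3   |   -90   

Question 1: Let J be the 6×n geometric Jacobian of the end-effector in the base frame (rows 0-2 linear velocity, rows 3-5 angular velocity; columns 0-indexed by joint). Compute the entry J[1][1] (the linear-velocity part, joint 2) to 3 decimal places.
4.812

axis z_1 = (0.0000,0.0000,1.0000); lever o_n−o_1 = (4.8122,-5.6651,-4.3301)
cross product → J_v[:, 1] = (5.6651,4.8122,-0.0000)
J_ω[:, 1] = z_1
entry J[1][1] = 4.8122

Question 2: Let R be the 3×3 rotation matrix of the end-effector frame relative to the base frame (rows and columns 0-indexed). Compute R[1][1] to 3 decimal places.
0.500

End-effector y-axis (col 1 of R) = (-0.8660,0.5000,-0.0000)
R[1][1] = 0.5000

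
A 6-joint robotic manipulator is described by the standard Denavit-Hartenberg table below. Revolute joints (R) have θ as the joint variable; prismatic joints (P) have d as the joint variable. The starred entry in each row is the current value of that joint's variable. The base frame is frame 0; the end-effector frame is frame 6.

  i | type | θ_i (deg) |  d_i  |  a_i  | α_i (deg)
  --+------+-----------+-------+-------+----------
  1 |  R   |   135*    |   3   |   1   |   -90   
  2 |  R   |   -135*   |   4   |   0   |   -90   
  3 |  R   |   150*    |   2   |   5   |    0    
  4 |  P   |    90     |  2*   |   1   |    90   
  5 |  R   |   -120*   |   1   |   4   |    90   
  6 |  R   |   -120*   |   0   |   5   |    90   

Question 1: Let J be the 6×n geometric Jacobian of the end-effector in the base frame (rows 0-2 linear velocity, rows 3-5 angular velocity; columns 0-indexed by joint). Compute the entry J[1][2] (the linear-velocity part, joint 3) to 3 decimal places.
axis z_2 = (-0.5000,0.5000,0.7071); lever o_n−o_2 = (-1.6988,2.5734,0.7989)
cross product → J_v[:, 2] = (-1.4202,-0.8018,-0.4373)
J_ω[:, 2] = z_2
entry J[1][2] = -0.8018

-0.802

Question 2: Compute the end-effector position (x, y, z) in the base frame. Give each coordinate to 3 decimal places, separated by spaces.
after link 1: o_1 = (-0.7071, 0.7071, 3.0000)
after link 2: o_2 = (-3.5355, -2.1213, 3.0000)
after link 3: o_3 = (-4.9328, 2.8115, 1.3524)
after link 4: o_4 = (-6.7952, 3.4491, 2.4130)
after link 5: o_5 = (-3.4179, 3.2284, 0.0583)
after link 6: o_6 = (-5.2343, 0.4520, 3.7989)

-5.234 0.452 3.799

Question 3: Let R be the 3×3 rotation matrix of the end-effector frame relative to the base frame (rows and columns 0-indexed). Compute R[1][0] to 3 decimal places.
-0.555

End-effector x-axis (col 0 of R) = (-0.3633,-0.5553,0.7481)
R[1][0] = -0.5553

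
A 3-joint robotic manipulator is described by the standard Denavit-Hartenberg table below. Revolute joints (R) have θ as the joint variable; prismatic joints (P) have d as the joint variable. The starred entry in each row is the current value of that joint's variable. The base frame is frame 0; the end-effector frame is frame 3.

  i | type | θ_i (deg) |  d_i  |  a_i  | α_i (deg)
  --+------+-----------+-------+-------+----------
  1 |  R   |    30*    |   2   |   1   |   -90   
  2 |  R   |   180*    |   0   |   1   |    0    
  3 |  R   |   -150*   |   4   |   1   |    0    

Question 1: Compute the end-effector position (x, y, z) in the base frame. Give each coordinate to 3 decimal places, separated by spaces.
after link 1: o_1 = (0.8660, 0.5000, 2.0000)
after link 2: o_2 = (-0.0000, 0.0000, 2.0000)
after link 3: o_3 = (-1.2500, 3.8971, 1.5000)

-1.250 3.897 1.500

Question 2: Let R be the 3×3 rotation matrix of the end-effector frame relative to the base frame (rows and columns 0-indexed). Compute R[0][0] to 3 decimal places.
0.750

End-effector x-axis (col 0 of R) = (0.7500,0.4330,-0.5000)
R[0][0] = 0.7500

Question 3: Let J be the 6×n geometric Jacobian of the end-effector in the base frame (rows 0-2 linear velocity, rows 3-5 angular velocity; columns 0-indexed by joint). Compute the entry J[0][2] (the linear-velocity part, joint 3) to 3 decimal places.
-0.433

axis z_2 = (-0.5000,0.8660,0.0000); lever o_n−o_2 = (-1.2500,3.8971,-0.5000)
cross product → J_v[:, 2] = (-0.4330,-0.2500,-0.8660)
J_ω[:, 2] = z_2
entry J[0][2] = -0.4330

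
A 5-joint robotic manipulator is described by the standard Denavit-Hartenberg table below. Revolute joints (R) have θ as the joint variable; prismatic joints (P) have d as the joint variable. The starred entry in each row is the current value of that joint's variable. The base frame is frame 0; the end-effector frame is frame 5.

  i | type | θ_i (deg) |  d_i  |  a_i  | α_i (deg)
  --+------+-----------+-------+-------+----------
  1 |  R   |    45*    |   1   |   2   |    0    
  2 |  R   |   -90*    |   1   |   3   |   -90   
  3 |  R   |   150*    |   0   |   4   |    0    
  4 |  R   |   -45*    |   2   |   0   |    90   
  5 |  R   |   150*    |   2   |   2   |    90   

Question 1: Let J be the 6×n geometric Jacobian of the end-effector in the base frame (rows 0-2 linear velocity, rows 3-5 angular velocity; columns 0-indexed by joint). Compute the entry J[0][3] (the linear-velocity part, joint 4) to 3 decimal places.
0.817

axis z_3 = (0.7071,0.7071,0.0000); lever o_n−o_3 = (3.8043,0.4383,1.1554)
cross product → J_v[:, 3] = (0.8170,-0.8170,-2.3801)
J_ω[:, 3] = z_3
entry J[0][3] = 0.8170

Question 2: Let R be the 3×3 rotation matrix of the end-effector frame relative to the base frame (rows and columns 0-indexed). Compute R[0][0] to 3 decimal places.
End-effector x-axis (col 0 of R) = (0.5120,0.1951,0.8365)
R[0][0] = 0.5120

0.512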